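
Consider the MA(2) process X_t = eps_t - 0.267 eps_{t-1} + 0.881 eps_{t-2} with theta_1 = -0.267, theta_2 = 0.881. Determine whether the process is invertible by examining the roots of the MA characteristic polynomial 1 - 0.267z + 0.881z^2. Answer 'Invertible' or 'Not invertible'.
\text{Invertible}

The MA(q) characteristic polynomial is P(z) = 1 - 0.267z + 0.881z^2.
Invertibility requires all roots to lie outside the unit circle, i.e. |z| > 1 for every root.
Set 1 + (-0.267) z + (0.881) z^2 = 0, i.e. a z^2 + b z + c = 0 with a = 0.881, b = -0.267, c = 1.
Discriminant D = b^2 - 4ac = (-0.267)^2 - 4*(0.881)*1 = 0.071289 - (3.524) = -3.452711.
D < 0, so the roots are the complex-conjugate pair z = (-b +/- i sqrt(-D)) / (2a) = 0.1515 +/- 1.0546i.
For a conjugate pair |z|^2 = z * conj(z) = (product of roots) = c/a = 1/(0.881) = 1.135074, so |z| = sqrt(1.135074) = 1.0654 for both roots.
Moduli of all roots: 1.0654, 1.0654.
All moduli strictly greater than 1? Yes.
Verdict: Invertible.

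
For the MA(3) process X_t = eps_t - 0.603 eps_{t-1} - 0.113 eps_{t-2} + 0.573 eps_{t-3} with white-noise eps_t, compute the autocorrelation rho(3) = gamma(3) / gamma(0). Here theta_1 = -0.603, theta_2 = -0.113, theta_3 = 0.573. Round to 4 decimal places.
\rho(3) = 0.3361

For an MA(q) process with theta_0 = 1, the autocovariance is
  gamma(k) = sigma^2 * sum_{i=0..q-k} theta_i * theta_{i+k},
and rho(k) = gamma(k) / gamma(0). Sigma^2 cancels.
  numerator   = (1)*(0.573) = 0.573.
  denominator = (1)^2 + (-0.603)^2 + (-0.113)^2 + (0.573)^2 = 1.704707.
  rho(3) = 0.573 / 1.704707 = 0.3361.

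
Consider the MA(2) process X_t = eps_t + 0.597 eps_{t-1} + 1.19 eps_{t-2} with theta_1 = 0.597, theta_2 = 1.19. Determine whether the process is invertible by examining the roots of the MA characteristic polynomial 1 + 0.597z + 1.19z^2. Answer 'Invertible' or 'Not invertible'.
\text{Not invertible}

The MA(q) characteristic polynomial is P(z) = 1 + 0.597z + 1.19z^2.
Invertibility requires all roots to lie outside the unit circle, i.e. |z| > 1 for every root.
Set 1 + (0.597) z + (1.19) z^2 = 0, i.e. a z^2 + b z + c = 0 with a = 1.19, b = 0.597, c = 1.
Discriminant D = b^2 - 4ac = (0.597)^2 - 4*(1.19)*1 = 0.356409 - (4.76) = -4.403591.
D < 0, so the roots are the complex-conjugate pair z = (-b +/- i sqrt(-D)) / (2a) = -0.2508 +/- 0.8817i.
For a conjugate pair |z|^2 = z * conj(z) = (product of roots) = c/a = 1/(1.19) = 0.840336, so |z| = sqrt(0.840336) = 0.9167 for both roots.
Moduli of all roots: 0.9167, 0.9167.
All moduli strictly greater than 1? No.
Verdict: Not invertible.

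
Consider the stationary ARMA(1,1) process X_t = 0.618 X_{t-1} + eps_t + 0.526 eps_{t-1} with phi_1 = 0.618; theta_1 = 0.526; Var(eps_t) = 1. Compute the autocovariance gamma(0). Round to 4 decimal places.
\gamma(0) = 3.1174

Multiply the model equation by X_{t-k} and take expectations. With theta_0 = psi_0 = 1 and psi_j the MA(infinity) weights, this gives
  gamma(k) - sum_i phi_i gamma(k-i) = c_k,
  c_k = sigma^2 * sum_{j=k..q} theta_j psi_{j-k}   (c_k = 0 for k > q),
using gamma(-m) = gamma(m).
psi-weights needed (psi_j = theta_j + sum_i phi_i psi_{j-i}):
  psi_1 = theta_1 + phi_1 = 0.526 + (0.618) = 1.144
Right-hand sides:
  c_0 = sigma^2 (1 + theta_1 psi_1) = 1 * (1 + (0.526)(1.144)) = 1 * 1.601744 = 1.601744
  c_1 = sigma^2 theta_1 = 1 * (0.526) = 0.526
  c_2 = 0
Equations for k = 0 and k = 1 (AR order 1):
  gamma(0) = phi_1 gamma(1) + c_0
  gamma(1) = phi_1 gamma(0) + c_1
Substituting the second into the first: gamma(0) (1 - phi_1^2) = c_0 + phi_1 c_1, so
  gamma(0) = (c_0 + phi_1 c_1) / (1 - phi_1^2) = (1.601744 + (0.618)(0.526)) / (1 - (0.618)^2) = 1.926812 / 0.618076 = 3.117435.
Therefore gamma(0) = 3.1174 (to 4 decimal places).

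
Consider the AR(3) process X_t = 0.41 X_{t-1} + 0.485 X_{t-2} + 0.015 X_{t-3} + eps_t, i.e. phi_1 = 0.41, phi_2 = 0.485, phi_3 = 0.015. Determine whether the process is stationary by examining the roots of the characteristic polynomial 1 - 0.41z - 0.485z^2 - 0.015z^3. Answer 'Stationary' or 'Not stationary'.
\text{Stationary}

The AR(p) characteristic polynomial is P(z) = 1 - 0.41z - 0.485z^2 - 0.015z^3.
Stationarity requires all roots to lie outside the unit circle, i.e. |z| > 1 for every root.
Degree 3: look for a simple real root z0 first, then factor out (1 - z/z0) and solve the remaining quadratic.
Testing z0 = -2: P(-2) = 1 + (-0.41)(-2) + (-0.485)(-2)^2 + (-0.015)(-2)^3
  = 1 + (0.82) + (-1.94) + (0.12) = 0.  So z_0 = -2 is a root, |z_0| = 2.
Divide out the factor (1 + 0.5 z) = (1 - z/z0) (since 1/z0 = -0.5):
  P(z) = (1 + 0.5 z)(1 + (-0.91) z + (-0.03) z^2)
  [check: z-coef -0.91 - (-0.5) = -0.41; z^2-coef -0.03 - (-0.5)(-0.91) = -0.485; z^3-coef -(-0.5)(-0.03) = -0.015.]
Remaining roots from the quadratic factor 1 + (-0.91) z + (-0.03) z^2:
  Set 1 + (-0.91) z + (-0.03) z^2 = 0, i.e. a z^2 + b z + c = 0 with a = -0.03, b = -0.91, c = 1.
  Discriminant D = b^2 - 4ac = (-0.91)^2 - 4*(-0.03)*1 = 0.8281 - (-0.12) = 0.9481.
  D >= 0, so the roots are real: z = (-b +/- sqrt(D)) / (2a) = (0.91 +/- 0.973704) / (-0.06).
    z_1 = (0.91 + 0.973704) / (-0.06) = -31.3951,   |z_1| = 31.3951.
    z_2 = (0.91 - 0.973704) / (-0.06) = 1.0617,   |z_2| = 1.0617.
Moduli of all roots: 2.0000, 31.3951, 1.0617.
All moduli strictly greater than 1? Yes.
Verdict: Stationary.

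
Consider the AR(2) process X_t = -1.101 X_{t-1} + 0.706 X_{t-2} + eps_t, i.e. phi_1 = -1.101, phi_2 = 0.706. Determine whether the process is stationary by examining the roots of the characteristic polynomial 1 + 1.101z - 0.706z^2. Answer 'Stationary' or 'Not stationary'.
\text{Not stationary}

The AR(p) characteristic polynomial is P(z) = 1 + 1.101z - 0.706z^2.
Stationarity requires all roots to lie outside the unit circle, i.e. |z| > 1 for every root.
Set 1 + (1.101) z + (-0.706) z^2 = 0, i.e. a z^2 + b z + c = 0 with a = -0.706, b = 1.101, c = 1.
Discriminant D = b^2 - 4ac = (1.101)^2 - 4*(-0.706)*1 = 1.212201 - (-2.824) = 4.036201.
D >= 0, so the roots are real: z = (-b +/- sqrt(D)) / (2a) = (-1.101 +/- 2.00903) / (-1.412).
  z_1 = (-1.101 + 2.00903) / (-1.412) = -0.6431,   |z_1| = 0.6431.
  z_2 = (-1.101 - 2.00903) / (-1.412) = 2.2026,   |z_2| = 2.2026.
Moduli of all roots: 0.6431, 2.2026.
All moduli strictly greater than 1? No.
Verdict: Not stationary.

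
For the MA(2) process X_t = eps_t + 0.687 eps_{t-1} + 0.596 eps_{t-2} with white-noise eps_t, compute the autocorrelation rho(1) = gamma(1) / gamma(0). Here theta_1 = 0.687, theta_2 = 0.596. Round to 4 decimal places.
\rho(1) = 0.6001

For an MA(q) process with theta_0 = 1, the autocovariance is
  gamma(k) = sigma^2 * sum_{i=0..q-k} theta_i * theta_{i+k},
and rho(k) = gamma(k) / gamma(0). Sigma^2 cancels.
  numerator   = (1)*(0.687) + (0.687)*(0.596) = 1.096452.
  denominator = (1)^2 + (0.687)^2 + (0.596)^2 = 1.827185.
  rho(1) = 1.096452 / 1.827185 = 0.6001.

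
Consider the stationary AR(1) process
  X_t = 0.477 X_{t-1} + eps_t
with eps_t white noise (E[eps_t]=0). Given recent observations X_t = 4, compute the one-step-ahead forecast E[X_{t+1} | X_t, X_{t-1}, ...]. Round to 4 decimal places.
E[X_{t+1} \mid \mathcal F_t] = 1.9080

For an AR(p) model X_t = c + sum_i phi_i X_{t-i} + eps_t, the
one-step-ahead conditional mean is
  E[X_{t+1} | X_t, ...] = c + sum_i phi_i X_{t+1-i}.
Substitute known values:
  E[X_{t+1} | ...] = (0.477) * (4)
                   = 1.9080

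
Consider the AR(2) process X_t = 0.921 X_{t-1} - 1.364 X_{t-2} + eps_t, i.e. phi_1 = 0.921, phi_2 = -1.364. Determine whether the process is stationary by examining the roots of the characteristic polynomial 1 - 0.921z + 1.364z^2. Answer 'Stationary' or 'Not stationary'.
\text{Not stationary}

The AR(p) characteristic polynomial is P(z) = 1 - 0.921z + 1.364z^2.
Stationarity requires all roots to lie outside the unit circle, i.e. |z| > 1 for every root.
Set 1 + (-0.921) z + (1.364) z^2 = 0, i.e. a z^2 + b z + c = 0 with a = 1.364, b = -0.921, c = 1.
Discriminant D = b^2 - 4ac = (-0.921)^2 - 4*(1.364)*1 = 0.848241 - (5.456) = -4.607759.
D < 0, so the roots are the complex-conjugate pair z = (-b +/- i sqrt(-D)) / (2a) = 0.3376 +/- 0.7869i.
For a conjugate pair |z|^2 = z * conj(z) = (product of roots) = c/a = 1/(1.364) = 0.733138, so |z| = sqrt(0.733138) = 0.8562 for both roots.
Moduli of all roots: 0.8562, 0.8562.
All moduli strictly greater than 1? No.
Verdict: Not stationary.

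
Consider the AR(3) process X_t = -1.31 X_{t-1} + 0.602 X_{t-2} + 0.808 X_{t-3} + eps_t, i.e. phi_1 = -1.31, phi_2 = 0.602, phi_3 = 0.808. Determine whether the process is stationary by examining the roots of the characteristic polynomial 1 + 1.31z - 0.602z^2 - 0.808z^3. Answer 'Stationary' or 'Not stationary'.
\text{Not stationary}

The AR(p) characteristic polynomial is P(z) = 1 + 1.31z - 0.602z^2 - 0.808z^3.
Stationarity requires all roots to lie outside the unit circle, i.e. |z| > 1 for every root.
Degree 3: look for a simple real root z0 first, then factor out (1 - z/z0) and solve the remaining quadratic.
Testing z0 = -1.25: P(-1.25) = 1 + (1.31)(-1.25) + (-0.602)(-1.25)^2 + (-0.808)(-1.25)^3
  = 1 + (-1.6375) + (-0.940625) + (1.578125) = 0.  So z_0 = -1.25 is a root, |z_0| = 1.25.
Divide out the factor (1 + 0.8 z) = (1 - z/z0) (since 1/z0 = -0.8):
  P(z) = (1 + 0.8 z)(1 + (0.51) z + (-1.01) z^2)
  [check: z-coef 0.51 - (-0.8) = 1.31; z^2-coef -1.01 - (-0.8)(0.51) = -0.602; z^3-coef -(-0.8)(-1.01) = -0.808.]
Remaining roots from the quadratic factor 1 + (0.51) z + (-1.01) z^2:
  Set 1 + (0.51) z + (-1.01) z^2 = 0, i.e. a z^2 + b z + c = 0 with a = -1.01, b = 0.51, c = 1.
  Discriminant D = b^2 - 4ac = (0.51)^2 - 4*(-1.01)*1 = 0.2601 - (-4.04) = 4.3001.
  D >= 0, so the roots are real: z = (-b +/- sqrt(D)) / (2a) = (-0.51 +/- 2.073668) / (-2.02).
    z_1 = (-0.51 + 2.073668) / (-2.02) = -0.7741,   |z_1| = 0.7741.
    z_2 = (-0.51 - 2.073668) / (-2.02) = 1.279,   |z_2| = 1.279.
Moduli of all roots: 1.2500, 0.7741, 1.2790.
All moduli strictly greater than 1? No.
Verdict: Not stationary.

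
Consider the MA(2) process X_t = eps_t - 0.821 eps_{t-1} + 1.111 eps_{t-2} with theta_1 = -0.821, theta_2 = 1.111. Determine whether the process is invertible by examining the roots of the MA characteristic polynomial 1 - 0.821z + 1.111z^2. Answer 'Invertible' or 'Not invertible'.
\text{Not invertible}

The MA(q) characteristic polynomial is P(z) = 1 - 0.821z + 1.111z^2.
Invertibility requires all roots to lie outside the unit circle, i.e. |z| > 1 for every root.
Set 1 + (-0.821) z + (1.111) z^2 = 0, i.e. a z^2 + b z + c = 0 with a = 1.111, b = -0.821, c = 1.
Discriminant D = b^2 - 4ac = (-0.821)^2 - 4*(1.111)*1 = 0.674041 - (4.444) = -3.769959.
D < 0, so the roots are the complex-conjugate pair z = (-b +/- i sqrt(-D)) / (2a) = 0.3695 +/- 0.8738i.
For a conjugate pair |z|^2 = z * conj(z) = (product of roots) = c/a = 1/(1.111) = 0.90009, so |z| = sqrt(0.90009) = 0.9487 for both roots.
Moduli of all roots: 0.9487, 0.9487.
All moduli strictly greater than 1? No.
Verdict: Not invertible.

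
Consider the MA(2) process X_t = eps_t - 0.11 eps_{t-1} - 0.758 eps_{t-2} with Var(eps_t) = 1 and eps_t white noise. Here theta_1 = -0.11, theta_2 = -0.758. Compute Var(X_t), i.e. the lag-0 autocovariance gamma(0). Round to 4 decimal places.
\gamma(0) = 1.5867

For an MA(q) process X_t = eps_t + sum_i theta_i eps_{t-i} with
Var(eps_t) = sigma^2, the variance is
  gamma(0) = sigma^2 * (1 + sum_i theta_i^2).
  sum_i theta_i^2 = (-0.11)^2 + (-0.758)^2 = 0.0121 + 0.574564 = 0.586664.
  gamma(0) = 1 * (1 + 0.586664) = 1 * 1.586664 = 1.586664, which rounds to 1.5867.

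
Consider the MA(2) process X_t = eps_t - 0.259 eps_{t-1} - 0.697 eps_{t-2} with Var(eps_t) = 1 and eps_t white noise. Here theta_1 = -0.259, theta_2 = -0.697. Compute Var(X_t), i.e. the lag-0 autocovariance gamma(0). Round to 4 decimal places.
\gamma(0) = 1.5529

For an MA(q) process X_t = eps_t + sum_i theta_i eps_{t-i} with
Var(eps_t) = sigma^2, the variance is
  gamma(0) = sigma^2 * (1 + sum_i theta_i^2).
  sum_i theta_i^2 = (-0.259)^2 + (-0.697)^2 = 0.067081 + 0.485809 = 0.55289.
  gamma(0) = 1 * (1 + 0.55289) = 1 * 1.55289 = 1.55289, which rounds to 1.5529.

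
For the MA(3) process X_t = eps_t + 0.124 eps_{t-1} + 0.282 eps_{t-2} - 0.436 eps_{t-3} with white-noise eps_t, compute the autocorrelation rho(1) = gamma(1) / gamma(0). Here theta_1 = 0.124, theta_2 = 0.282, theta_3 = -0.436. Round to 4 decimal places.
\rho(1) = 0.0280

For an MA(q) process with theta_0 = 1, the autocovariance is
  gamma(k) = sigma^2 * sum_{i=0..q-k} theta_i * theta_{i+k},
and rho(k) = gamma(k) / gamma(0). Sigma^2 cancels.
  numerator   = (1)*(0.124) + (0.124)*(0.282) + (0.282)*(-0.436) = 0.036016.
  denominator = (1)^2 + (0.124)^2 + (0.282)^2 + (-0.436)^2 = 1.284996.
  rho(1) = 0.036016 / 1.284996 = 0.0280.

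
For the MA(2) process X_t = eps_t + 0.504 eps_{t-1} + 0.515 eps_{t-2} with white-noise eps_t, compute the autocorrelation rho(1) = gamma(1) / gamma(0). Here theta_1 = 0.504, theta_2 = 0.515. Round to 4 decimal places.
\rho(1) = 0.5026

For an MA(q) process with theta_0 = 1, the autocovariance is
  gamma(k) = sigma^2 * sum_{i=0..q-k} theta_i * theta_{i+k},
and rho(k) = gamma(k) / gamma(0). Sigma^2 cancels.
  numerator   = (1)*(0.504) + (0.504)*(0.515) = 0.76356.
  denominator = (1)^2 + (0.504)^2 + (0.515)^2 = 1.519241.
  rho(1) = 0.76356 / 1.519241 = 0.5026.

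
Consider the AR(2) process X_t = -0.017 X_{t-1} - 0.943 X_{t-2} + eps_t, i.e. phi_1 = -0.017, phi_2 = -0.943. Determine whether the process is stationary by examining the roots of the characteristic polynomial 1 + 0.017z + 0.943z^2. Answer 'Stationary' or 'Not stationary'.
\text{Stationary}

The AR(p) characteristic polynomial is P(z) = 1 + 0.017z + 0.943z^2.
Stationarity requires all roots to lie outside the unit circle, i.e. |z| > 1 for every root.
Set 1 + (0.017) z + (0.943) z^2 = 0, i.e. a z^2 + b z + c = 0 with a = 0.943, b = 0.017, c = 1.
Discriminant D = b^2 - 4ac = (0.017)^2 - 4*(0.943)*1 = 0.000289 - (3.772) = -3.771711.
D < 0, so the roots are the complex-conjugate pair z = (-b +/- i sqrt(-D)) / (2a) = -0.009 +/- 1.0297i.
For a conjugate pair |z|^2 = z * conj(z) = (product of roots) = c/a = 1/(0.943) = 1.060445, so |z| = sqrt(1.060445) = 1.0298 for both roots.
Moduli of all roots: 1.0298, 1.0298.
All moduli strictly greater than 1? Yes.
Verdict: Stationary.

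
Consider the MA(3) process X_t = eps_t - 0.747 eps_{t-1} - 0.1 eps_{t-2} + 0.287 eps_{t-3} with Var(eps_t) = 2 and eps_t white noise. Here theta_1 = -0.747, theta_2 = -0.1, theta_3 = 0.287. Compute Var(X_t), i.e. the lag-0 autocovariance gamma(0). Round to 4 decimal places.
\gamma(0) = 3.3008

For an MA(q) process X_t = eps_t + sum_i theta_i eps_{t-i} with
Var(eps_t) = sigma^2, the variance is
  gamma(0) = sigma^2 * (1 + sum_i theta_i^2).
  sum_i theta_i^2 = (-0.747)^2 + (-0.1)^2 + (0.287)^2 = 0.558009 + 0.01 + 0.082369 = 0.650378.
  gamma(0) = 2 * (1 + 0.650378) = 2 * 1.650378 = 3.300756, which rounds to 3.3008.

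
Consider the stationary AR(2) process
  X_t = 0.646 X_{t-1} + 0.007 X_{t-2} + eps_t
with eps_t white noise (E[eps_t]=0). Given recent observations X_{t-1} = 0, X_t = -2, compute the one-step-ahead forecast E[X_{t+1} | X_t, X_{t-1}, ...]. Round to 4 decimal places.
E[X_{t+1} \mid \mathcal F_t] = -1.2920

For an AR(p) model X_t = c + sum_i phi_i X_{t-i} + eps_t, the
one-step-ahead conditional mean is
  E[X_{t+1} | X_t, ...] = c + sum_i phi_i X_{t+1-i}.
Substitute known values:
  E[X_{t+1} | ...] = (0.646) * (-2) + (0.007) * (0)
                   = -1.2920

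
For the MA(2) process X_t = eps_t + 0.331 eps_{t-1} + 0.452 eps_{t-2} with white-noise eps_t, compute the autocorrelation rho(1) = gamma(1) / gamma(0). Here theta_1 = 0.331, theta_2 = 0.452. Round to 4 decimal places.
\rho(1) = 0.3658

For an MA(q) process with theta_0 = 1, the autocovariance is
  gamma(k) = sigma^2 * sum_{i=0..q-k} theta_i * theta_{i+k},
and rho(k) = gamma(k) / gamma(0). Sigma^2 cancels.
  numerator   = (1)*(0.331) + (0.331)*(0.452) = 0.480612.
  denominator = (1)^2 + (0.331)^2 + (0.452)^2 = 1.313865.
  rho(1) = 0.480612 / 1.313865 = 0.3658.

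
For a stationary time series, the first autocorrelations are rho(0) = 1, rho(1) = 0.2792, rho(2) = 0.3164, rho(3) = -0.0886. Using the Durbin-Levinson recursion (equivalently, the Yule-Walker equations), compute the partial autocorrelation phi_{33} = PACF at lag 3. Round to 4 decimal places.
\phi_{33} = -0.2630

The PACF at lag k is phi_{kk}, the last component of the solution
to the Yule-Walker system G_k phi = r_k where
  (G_k)_{ij} = rho(|i - j|), (r_k)_i = rho(i), i,j = 1..k.
Equivalently, Durbin-Levinson gives phi_{kk} iteratively:
  phi_{11} = rho(1)
  phi_{kk} = [rho(k) - sum_{j=1..k-1} phi_{k-1,j} rho(k-j)]
            / [1 - sum_{j=1..k-1} phi_{k-1,j} rho(j)],
  phi_{k,j} = phi_{k-1,j} - phi_{kk} phi_{k-1,k-j},  j = 1..k-1.
Step k = 1:
  phi_11 = rho(1) = 0.2792.
Step k = 2:
  phi_22 = [rho(2) - phi_11 rho(1)] / [1 - phi_11 rho(1)] = [0.3164 - (0.2792)(0.2792)] / [1 - (0.2792)(0.2792)]
         = 0.23844736 / 0.92204736 = 0.258606.
  Update: phi_21 = phi_11 - phi_22 phi_11 = 0.2792 - (0.258606)(0.2792) = 0.206997.
Step k = 3:
  phi_33 = [rho(3) - phi_21 rho(2) - phi_22 rho(1)] / [1 - phi_21 rho(1) - phi_22 rho(2)]
    numerator   = -0.0886 - (0.206997)(0.3164) - (0.258606)(0.2792) = -0.22629679
    denominator = 1 - (0.206997)(0.2792) - (0.258606)(0.3164) = 0.86038334
  phi_33 = -0.22629679 / 0.86038334 = -0.263.
Therefore phi_{33} = -0.2630.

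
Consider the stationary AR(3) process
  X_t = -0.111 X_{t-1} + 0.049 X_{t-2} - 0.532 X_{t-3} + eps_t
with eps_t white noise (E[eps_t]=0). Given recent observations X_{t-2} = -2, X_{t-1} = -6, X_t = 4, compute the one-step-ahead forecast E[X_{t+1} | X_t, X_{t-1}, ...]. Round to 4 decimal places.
E[X_{t+1} \mid \mathcal F_t] = 0.3260

For an AR(p) model X_t = c + sum_i phi_i X_{t-i} + eps_t, the
one-step-ahead conditional mean is
  E[X_{t+1} | X_t, ...] = c + sum_i phi_i X_{t+1-i}.
Substitute known values:
  E[X_{t+1} | ...] = (-0.111) * (4) + (0.049) * (-6) + (-0.532) * (-2)
                   = 0.3260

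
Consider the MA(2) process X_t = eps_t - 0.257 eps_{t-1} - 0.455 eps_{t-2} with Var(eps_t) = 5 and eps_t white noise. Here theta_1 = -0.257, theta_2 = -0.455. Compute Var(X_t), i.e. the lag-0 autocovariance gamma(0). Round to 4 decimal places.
\gamma(0) = 6.3654

For an MA(q) process X_t = eps_t + sum_i theta_i eps_{t-i} with
Var(eps_t) = sigma^2, the variance is
  gamma(0) = sigma^2 * (1 + sum_i theta_i^2).
  sum_i theta_i^2 = (-0.257)^2 + (-0.455)^2 = 0.066049 + 0.207025 = 0.273074.
  gamma(0) = 5 * (1 + 0.273074) = 5 * 1.273074 = 6.36537, which rounds to 6.3654.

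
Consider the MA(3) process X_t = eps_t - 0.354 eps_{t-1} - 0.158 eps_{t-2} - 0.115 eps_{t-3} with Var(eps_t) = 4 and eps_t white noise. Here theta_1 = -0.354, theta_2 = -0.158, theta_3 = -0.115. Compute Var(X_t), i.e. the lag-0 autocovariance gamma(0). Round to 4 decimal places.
\gamma(0) = 4.6540

For an MA(q) process X_t = eps_t + sum_i theta_i eps_{t-i} with
Var(eps_t) = sigma^2, the variance is
  gamma(0) = sigma^2 * (1 + sum_i theta_i^2).
  sum_i theta_i^2 = (-0.354)^2 + (-0.158)^2 + (-0.115)^2 = 0.125316 + 0.024964 + 0.013225 = 0.163505.
  gamma(0) = 4 * (1 + 0.163505) = 4 * 1.163505 = 4.65402, which rounds to 4.6540.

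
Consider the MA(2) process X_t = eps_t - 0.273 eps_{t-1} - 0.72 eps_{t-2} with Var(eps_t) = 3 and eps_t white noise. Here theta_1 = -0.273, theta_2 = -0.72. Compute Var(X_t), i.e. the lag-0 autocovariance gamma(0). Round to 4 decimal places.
\gamma(0) = 4.7788

For an MA(q) process X_t = eps_t + sum_i theta_i eps_{t-i} with
Var(eps_t) = sigma^2, the variance is
  gamma(0) = sigma^2 * (1 + sum_i theta_i^2).
  sum_i theta_i^2 = (-0.273)^2 + (-0.72)^2 = 0.074529 + 0.5184 = 0.592929.
  gamma(0) = 3 * (1 + 0.592929) = 3 * 1.592929 = 4.778787, which rounds to 4.7788.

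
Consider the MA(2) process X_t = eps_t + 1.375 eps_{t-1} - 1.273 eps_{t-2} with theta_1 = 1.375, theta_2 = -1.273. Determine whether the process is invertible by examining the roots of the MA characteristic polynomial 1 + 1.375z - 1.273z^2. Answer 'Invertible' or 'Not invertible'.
\text{Not invertible}

The MA(q) characteristic polynomial is P(z) = 1 + 1.375z - 1.273z^2.
Invertibility requires all roots to lie outside the unit circle, i.e. |z| > 1 for every root.
Set 1 + (1.375) z + (-1.273) z^2 = 0, i.e. a z^2 + b z + c = 0 with a = -1.273, b = 1.375, c = 1.
Discriminant D = b^2 - 4ac = (1.375)^2 - 4*(-1.273)*1 = 1.890625 - (-5.092) = 6.982625.
D >= 0, so the roots are real: z = (-b +/- sqrt(D)) / (2a) = (-1.375 +/- 2.642466) / (-2.546).
  z_1 = (-1.375 + 2.642466) / (-2.546) = -0.4978,   |z_1| = 0.4978.
  z_2 = (-1.375 - 2.642466) / (-2.546) = 1.578,   |z_2| = 1.578.
Moduli of all roots: 0.4978, 1.5780.
All moduli strictly greater than 1? No.
Verdict: Not invertible.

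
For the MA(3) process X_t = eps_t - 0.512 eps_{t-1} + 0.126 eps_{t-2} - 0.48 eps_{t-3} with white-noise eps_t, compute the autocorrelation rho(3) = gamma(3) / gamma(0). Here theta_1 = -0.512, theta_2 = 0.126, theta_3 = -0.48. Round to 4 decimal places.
\rho(3) = -0.3182

For an MA(q) process with theta_0 = 1, the autocovariance is
  gamma(k) = sigma^2 * sum_{i=0..q-k} theta_i * theta_{i+k},
and rho(k) = gamma(k) / gamma(0). Sigma^2 cancels.
  numerator   = (1)*(-0.48) = -0.48.
  denominator = (1)^2 + (-0.512)^2 + (0.126)^2 + (-0.48)^2 = 1.50842.
  rho(3) = -0.48 / 1.50842 = -0.3182.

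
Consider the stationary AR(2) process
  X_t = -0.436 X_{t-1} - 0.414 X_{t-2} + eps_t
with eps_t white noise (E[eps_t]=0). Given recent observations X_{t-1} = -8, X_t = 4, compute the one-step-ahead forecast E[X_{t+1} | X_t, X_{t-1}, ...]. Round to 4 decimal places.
E[X_{t+1} \mid \mathcal F_t] = 1.5680

For an AR(p) model X_t = c + sum_i phi_i X_{t-i} + eps_t, the
one-step-ahead conditional mean is
  E[X_{t+1} | X_t, ...] = c + sum_i phi_i X_{t+1-i}.
Substitute known values:
  E[X_{t+1} | ...] = (-0.436) * (4) + (-0.414) * (-8)
                   = 1.5680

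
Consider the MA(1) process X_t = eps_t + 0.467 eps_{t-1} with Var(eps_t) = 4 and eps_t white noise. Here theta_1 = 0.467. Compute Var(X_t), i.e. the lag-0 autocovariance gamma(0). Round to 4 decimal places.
\gamma(0) = 4.8724

For an MA(q) process X_t = eps_t + sum_i theta_i eps_{t-i} with
Var(eps_t) = sigma^2, the variance is
  gamma(0) = sigma^2 * (1 + sum_i theta_i^2).
  sum_i theta_i^2 = (0.467)^2 = 0.218089.
  gamma(0) = 4 * (1 + 0.218089) = 4 * 1.218089 = 4.872356, which rounds to 4.8724.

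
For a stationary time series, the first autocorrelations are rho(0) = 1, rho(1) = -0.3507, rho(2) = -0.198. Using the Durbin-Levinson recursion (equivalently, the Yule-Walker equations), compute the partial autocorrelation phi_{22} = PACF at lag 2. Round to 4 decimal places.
\phi_{22} = -0.3660

The PACF at lag k is phi_{kk}, the last component of the solution
to the Yule-Walker system G_k phi = r_k where
  (G_k)_{ij} = rho(|i - j|), (r_k)_i = rho(i), i,j = 1..k.
Equivalently, Durbin-Levinson gives phi_{kk} iteratively:
  phi_{11} = rho(1)
  phi_{kk} = [rho(k) - sum_{j=1..k-1} phi_{k-1,j} rho(k-j)]
            / [1 - sum_{j=1..k-1} phi_{k-1,j} rho(j)],
  phi_{k,j} = phi_{k-1,j} - phi_{kk} phi_{k-1,k-j},  j = 1..k-1.
Step k = 1:
  phi_11 = rho(1) = -0.3507.
Step k = 2:
  phi_22 = [rho(2) - phi_11 rho(1)] / [1 - phi_11 rho(1)] = [-0.198 - (-0.3507)(-0.3507)] / [1 - (-0.3507)(-0.3507)]
         = -0.32099049 / 0.87700951 = -0.366.
Therefore phi_{22} = -0.3660.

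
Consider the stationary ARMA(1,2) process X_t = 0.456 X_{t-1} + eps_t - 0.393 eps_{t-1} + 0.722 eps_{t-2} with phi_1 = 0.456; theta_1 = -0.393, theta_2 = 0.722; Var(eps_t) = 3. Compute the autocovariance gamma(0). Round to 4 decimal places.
\gamma(0) = 5.1466

Multiply the model equation by X_{t-k} and take expectations. With theta_0 = psi_0 = 1 and psi_j the MA(infinity) weights, this gives
  gamma(k) - sum_i phi_i gamma(k-i) = c_k,
  c_k = sigma^2 * sum_{j=k..q} theta_j psi_{j-k}   (c_k = 0 for k > q),
using gamma(-m) = gamma(m).
psi-weights needed (psi_j = theta_j + sum_i phi_i psi_{j-i}):
  psi_1 = theta_1 + phi_1 = -0.393 + (0.456) = 0.063
  psi_2 = theta_2 + phi_1 psi_1 = 0.722 + (0.456)(0.063) = 0.750728
Right-hand sides:
  c_0 = sigma^2 (1 + theta_1 psi_1 + theta_2 psi_2) = 3 * (1 + (-0.393)(0.063) + (0.722)(0.750728)) = 3 * 1.517267 = 4.5518
  c_1 = sigma^2 (theta_1 + theta_2 psi_1) = 3 * (-0.393 + (0.722)(0.063)) = -1.042542
  c_2 = sigma^2 theta_2 = 3 * (0.722) = 2.166
Equations for k = 0 and k = 1 (AR order 1):
  gamma(0) = phi_1 gamma(1) + c_0
  gamma(1) = phi_1 gamma(0) + c_1
Substituting the second into the first: gamma(0) (1 - phi_1^2) = c_0 + phi_1 c_1, so
  gamma(0) = (c_0 + phi_1 c_1) / (1 - phi_1^2) = (4.5518 + (0.456)(-1.042542)) / (1 - (0.456)^2) = 4.076401 / 0.792064 = 5.146555.
Therefore gamma(0) = 5.1466 (to 4 decimal places).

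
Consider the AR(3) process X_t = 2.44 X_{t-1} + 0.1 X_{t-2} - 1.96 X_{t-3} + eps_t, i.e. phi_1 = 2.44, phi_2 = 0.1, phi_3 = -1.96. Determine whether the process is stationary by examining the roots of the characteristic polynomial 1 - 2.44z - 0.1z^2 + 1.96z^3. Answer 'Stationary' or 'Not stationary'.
\text{Not stationary}

The AR(p) characteristic polynomial is P(z) = 1 - 2.44z - 0.1z^2 + 1.96z^3.
Stationarity requires all roots to lie outside the unit circle, i.e. |z| > 1 for every root.
Degree 3: look for a simple real root z0 first, then factor out (1 - z/z0) and solve the remaining quadratic.
Testing z0 = 0.5: P(0.5) = 1 + (-2.44)(0.5) + (-0.1)(0.5)^2 + (1.96)(0.5)^3
  = 1 + (-1.22) + (-0.025) + (0.245) = 0.  So z_0 = 0.5 is a root, |z_0| = 0.5.
Divide out the factor (1 - 2 z) = (1 - z/z0) (since 1/z0 = 2):
  P(z) = (1 - 2 z)(1 + (-0.44) z + (-0.98) z^2)
  [check: z-coef -0.44 - (2) = -2.44; z^2-coef -0.98 - (2)(-0.44) = -0.1; z^3-coef -(2)(-0.98) = 1.96.]
Remaining roots from the quadratic factor 1 + (-0.44) z + (-0.98) z^2:
  Set 1 + (-0.44) z + (-0.98) z^2 = 0, i.e. a z^2 + b z + c = 0 with a = -0.98, b = -0.44, c = 1.
  Discriminant D = b^2 - 4ac = (-0.44)^2 - 4*(-0.98)*1 = 0.1936 - (-3.92) = 4.1136.
  D >= 0, so the roots are real: z = (-b +/- sqrt(D)) / (2a) = (0.44 +/- 2.028201) / (-1.96).
    z_1 = (0.44 + 2.028201) / (-1.96) = -1.2593,   |z_1| = 1.2593.
    z_2 = (0.44 - 2.028201) / (-1.96) = 0.8103,   |z_2| = 0.8103.
Moduli of all roots: 0.5000, 1.2593, 0.8103.
All moduli strictly greater than 1? No.
Verdict: Not stationary.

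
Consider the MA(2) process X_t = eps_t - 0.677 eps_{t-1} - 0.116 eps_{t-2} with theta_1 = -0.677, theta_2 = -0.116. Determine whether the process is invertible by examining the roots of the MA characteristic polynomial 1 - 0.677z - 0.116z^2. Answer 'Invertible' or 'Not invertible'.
\text{Invertible}

The MA(q) characteristic polynomial is P(z) = 1 - 0.677z - 0.116z^2.
Invertibility requires all roots to lie outside the unit circle, i.e. |z| > 1 for every root.
Set 1 + (-0.677) z + (-0.116) z^2 = 0, i.e. a z^2 + b z + c = 0 with a = -0.116, b = -0.677, c = 1.
Discriminant D = b^2 - 4ac = (-0.677)^2 - 4*(-0.116)*1 = 0.458329 - (-0.464) = 0.922329.
D >= 0, so the roots are real: z = (-b +/- sqrt(D)) / (2a) = (0.677 +/- 0.96038) / (-0.232).
  z_1 = (0.677 + 0.96038) / (-0.232) = -7.0577,   |z_1| = 7.0577.
  z_2 = (0.677 - 0.96038) / (-0.232) = 1.2215,   |z_2| = 1.2215.
Moduli of all roots: 7.0577, 1.2215.
All moduli strictly greater than 1? Yes.
Verdict: Invertible.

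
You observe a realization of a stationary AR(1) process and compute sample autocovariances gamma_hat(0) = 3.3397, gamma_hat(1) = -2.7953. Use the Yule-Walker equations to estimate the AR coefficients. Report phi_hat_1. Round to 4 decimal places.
\hat\phi_{1} = -0.8370

The Yule-Walker equations for an AR(p) process read, in matrix form,
  Gamma_p phi = r_p,   with   (Gamma_p)_{ij} = gamma(|i - j|),
                       (r_p)_i = gamma(i),   i,j = 1..p.
Substitute the sample gammas (Toeplitz matrix and right-hand side of size 1):
  Gamma_p = [[3.3397]]
  r_p     = [-2.7953]
With p = 1 this is the single equation gamma(0) phi_1 = gamma(1):
  phi_hat_1 = gamma(1) / gamma(0) = -2.7953 / 3.3397 = -0.8370.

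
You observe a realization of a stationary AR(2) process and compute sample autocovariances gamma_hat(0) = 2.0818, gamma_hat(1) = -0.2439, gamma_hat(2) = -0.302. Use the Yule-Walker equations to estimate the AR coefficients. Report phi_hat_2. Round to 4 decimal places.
\hat\phi_{2} = -0.1610

The Yule-Walker equations for an AR(p) process read, in matrix form,
  Gamma_p phi = r_p,   with   (Gamma_p)_{ij} = gamma(|i - j|),
                       (r_p)_i = gamma(i),   i,j = 1..p.
Substitute the sample gammas (Toeplitz matrix and right-hand side of size 2):
  Gamma_p = [[2.0818, -0.2439], [-0.2439, 2.0818]]
  r_p     = [-0.2439, -0.302]
Written out:
  2.0818 phi_1 - 0.2439 phi_2 = -0.2439
  -0.2439 phi_1 + 2.0818 phi_2 = -0.302
Solve by Cramer's rule:
  det = gamma(0)^2 - gamma(1)^2 = (2.0818)^2 - (-0.2439)^2 = 4.33389124 - 0.05948721 = 4.27440403
  phi_hat_1 = [gamma(1) gamma(0) - gamma(1) gamma(2)] / det = [(-0.2439)(2.0818) - (-0.2439)(-0.302)] / 4.27440403 = -0.58140882 / 4.27440403 = -0.136
  phi_hat_2 = [gamma(0) gamma(2) - gamma(1)^2] / det = [(2.0818)(-0.302) - (-0.2439)^2] / 4.27440403 = -0.68819081 / 4.27440403 = -0.161
So phi_hat = [-0.1360, -0.1610].
Therefore phi_hat_2 = -0.1610.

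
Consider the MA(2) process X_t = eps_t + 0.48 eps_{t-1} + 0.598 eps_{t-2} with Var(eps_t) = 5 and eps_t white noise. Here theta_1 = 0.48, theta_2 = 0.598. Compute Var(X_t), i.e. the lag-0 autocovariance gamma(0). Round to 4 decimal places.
\gamma(0) = 7.9400

For an MA(q) process X_t = eps_t + sum_i theta_i eps_{t-i} with
Var(eps_t) = sigma^2, the variance is
  gamma(0) = sigma^2 * (1 + sum_i theta_i^2).
  sum_i theta_i^2 = (0.48)^2 + (0.598)^2 = 0.2304 + 0.357604 = 0.588004.
  gamma(0) = 5 * (1 + 0.588004) = 5 * 1.588004 = 7.94002, which rounds to 7.9400.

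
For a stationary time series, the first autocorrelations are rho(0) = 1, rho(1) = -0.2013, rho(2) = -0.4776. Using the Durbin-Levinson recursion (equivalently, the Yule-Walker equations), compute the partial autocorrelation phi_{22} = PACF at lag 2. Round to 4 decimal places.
\phi_{22} = -0.5400

The PACF at lag k is phi_{kk}, the last component of the solution
to the Yule-Walker system G_k phi = r_k where
  (G_k)_{ij} = rho(|i - j|), (r_k)_i = rho(i), i,j = 1..k.
Equivalently, Durbin-Levinson gives phi_{kk} iteratively:
  phi_{11} = rho(1)
  phi_{kk} = [rho(k) - sum_{j=1..k-1} phi_{k-1,j} rho(k-j)]
            / [1 - sum_{j=1..k-1} phi_{k-1,j} rho(j)],
  phi_{k,j} = phi_{k-1,j} - phi_{kk} phi_{k-1,k-j},  j = 1..k-1.
Step k = 1:
  phi_11 = rho(1) = -0.2013.
Step k = 2:
  phi_22 = [rho(2) - phi_11 rho(1)] / [1 - phi_11 rho(1)] = [-0.4776 - (-0.2013)(-0.2013)] / [1 - (-0.2013)(-0.2013)]
         = -0.51812169 / 0.95947831 = -0.54.
Therefore phi_{22} = -0.5400.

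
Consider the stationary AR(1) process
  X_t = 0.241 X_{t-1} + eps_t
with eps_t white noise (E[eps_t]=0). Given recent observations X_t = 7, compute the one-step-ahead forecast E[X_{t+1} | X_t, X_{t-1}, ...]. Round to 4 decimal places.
E[X_{t+1} \mid \mathcal F_t] = 1.6870

For an AR(p) model X_t = c + sum_i phi_i X_{t-i} + eps_t, the
one-step-ahead conditional mean is
  E[X_{t+1} | X_t, ...] = c + sum_i phi_i X_{t+1-i}.
Substitute known values:
  E[X_{t+1} | ...] = (0.241) * (7)
                   = 1.6870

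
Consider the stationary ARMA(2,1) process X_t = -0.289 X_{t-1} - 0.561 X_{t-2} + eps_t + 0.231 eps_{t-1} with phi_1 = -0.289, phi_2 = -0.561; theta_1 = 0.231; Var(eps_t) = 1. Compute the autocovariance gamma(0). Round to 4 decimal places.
\gamma(0) = 1.4624

Multiply the model equation by X_{t-k} and take expectations. With theta_0 = psi_0 = 1 and psi_j the MA(infinity) weights, this gives
  gamma(k) - sum_i phi_i gamma(k-i) = c_k,
  c_k = sigma^2 * sum_{j=k..q} theta_j psi_{j-k}   (c_k = 0 for k > q),
using gamma(-m) = gamma(m).
psi-weights needed (psi_j = theta_j + sum_i phi_i psi_{j-i}):
  psi_1 = theta_1 + phi_1 = 0.231 + (-0.289) = -0.058
Right-hand sides:
  c_0 = sigma^2 (1 + theta_1 psi_1) = 1 * (1 + (0.231)(-0.058)) = 1 * 0.986602 = 0.986602
  c_1 = sigma^2 theta_1 = 1 * (0.231) = 0.231
  c_2 = 0
Equations for k = 0, 1, 2 (AR order 2, c_2 = 0):
  (E0) gamma(0) = phi_1 gamma(1) + phi_2 gamma(2) + c_0
  (E1) gamma(1) = phi_1 gamma(0) + phi_2 gamma(1) + c_1
  (E2) gamma(2) = phi_1 gamma(1) + phi_2 gamma(0)
From (E1): gamma(1) = A gamma(0) + B with
  A = phi_1 / (1 - phi_2) = -0.289 / 1.561 = -0.185138,   B = c_1 / (1 - phi_2) = 0.231 / 1.561 = 0.147982.
Insert (E2) into (E0): gamma(0) (1 - phi_2^2) = phi_1 (1 + phi_2) gamma(1) + c_0.
  phi_1 (1 + phi_2) = (-0.289)(0.439) = -0.126871,   1 - phi_2^2 = 0.685279.
Replace gamma(1) by A gamma(0) + B and collect gamma(0):
  gamma(0) [0.685279 - (-0.126871)(-0.185138)] = (-0.126871)(0.147982) + 0.986602
  gamma(0) * 0.66179 = 0.967827
  gamma(0) = 0.967827 / 0.66179 = 1.462438.
Therefore gamma(0) = 1.4624 (to 4 decimal places).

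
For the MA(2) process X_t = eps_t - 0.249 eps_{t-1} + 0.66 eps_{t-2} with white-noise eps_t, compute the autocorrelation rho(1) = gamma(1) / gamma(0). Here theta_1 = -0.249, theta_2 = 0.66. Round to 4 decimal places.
\rho(1) = -0.2760

For an MA(q) process with theta_0 = 1, the autocovariance is
  gamma(k) = sigma^2 * sum_{i=0..q-k} theta_i * theta_{i+k},
and rho(k) = gamma(k) / gamma(0). Sigma^2 cancels.
  numerator   = (1)*(-0.249) + (-0.249)*(0.66) = -0.41334.
  denominator = (1)^2 + (-0.249)^2 + (0.66)^2 = 1.497601.
  rho(1) = -0.41334 / 1.497601 = -0.2760.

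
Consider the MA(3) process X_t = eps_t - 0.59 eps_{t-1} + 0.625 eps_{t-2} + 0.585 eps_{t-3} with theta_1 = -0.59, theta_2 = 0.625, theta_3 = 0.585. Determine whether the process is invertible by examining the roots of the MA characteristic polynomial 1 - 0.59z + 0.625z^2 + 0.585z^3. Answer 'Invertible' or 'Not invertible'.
\text{Not invertible}

The MA(q) characteristic polynomial is P(z) = 1 - 0.59z + 0.625z^2 + 0.585z^3.
Invertibility requires all roots to lie outside the unit circle, i.e. |z| > 1 for every root.
Degree 3: look for a simple real root z0 first, then factor out (1 - z/z0) and solve the remaining quadratic.
Testing z0 = -2: P(-2) = 1 + (-0.59)(-2) + (0.625)(-2)^2 + (0.585)(-2)^3
  = 1 + (1.18) + (2.5) + (-4.68) = 0.  So z_0 = -2 is a root, |z_0| = 2.
Divide out the factor (1 + 0.5 z) = (1 - z/z0) (since 1/z0 = -0.5):
  P(z) = (1 + 0.5 z)(1 + (-1.09) z + (1.17) z^2)
  [check: z-coef -1.09 - (-0.5) = -0.59; z^2-coef 1.17 - (-0.5)(-1.09) = 0.625; z^3-coef -(-0.5)(1.17) = 0.585.]
Remaining roots from the quadratic factor 1 + (-1.09) z + (1.17) z^2:
  Set 1 + (-1.09) z + (1.17) z^2 = 0, i.e. a z^2 + b z + c = 0 with a = 1.17, b = -1.09, c = 1.
  Discriminant D = b^2 - 4ac = (-1.09)^2 - 4*(1.17)*1 = 1.1881 - (4.68) = -3.4919.
  D < 0, so the roots are the complex-conjugate pair z = (-b +/- i sqrt(-D)) / (2a) = 0.4658 +/- 0.7986i.
  For a conjugate pair |z|^2 = z * conj(z) = (product of roots) = c/a = 1/(1.17) = 0.854701, so |z| = sqrt(0.854701) = 0.9245 for both roots.
Moduli of all roots: 2.0000, 0.9245, 0.9245.
All moduli strictly greater than 1? No.
Verdict: Not invertible.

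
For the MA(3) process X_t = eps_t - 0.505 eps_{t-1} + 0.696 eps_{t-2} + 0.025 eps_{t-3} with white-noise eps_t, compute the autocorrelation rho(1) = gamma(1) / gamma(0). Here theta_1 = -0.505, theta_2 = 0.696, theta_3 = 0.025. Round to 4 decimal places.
\rho(1) = -0.4822

For an MA(q) process with theta_0 = 1, the autocovariance is
  gamma(k) = sigma^2 * sum_{i=0..q-k} theta_i * theta_{i+k},
and rho(k) = gamma(k) / gamma(0). Sigma^2 cancels.
  numerator   = (1)*(-0.505) + (-0.505)*(0.696) + (0.696)*(0.025) = -0.83908.
  denominator = (1)^2 + (-0.505)^2 + (0.696)^2 + (0.025)^2 = 1.740066.
  rho(1) = -0.83908 / 1.740066 = -0.4822.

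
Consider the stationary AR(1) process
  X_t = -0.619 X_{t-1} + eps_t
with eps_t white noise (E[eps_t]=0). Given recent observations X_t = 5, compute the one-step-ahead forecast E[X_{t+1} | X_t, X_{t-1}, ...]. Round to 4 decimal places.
E[X_{t+1} \mid \mathcal F_t] = -3.0950

For an AR(p) model X_t = c + sum_i phi_i X_{t-i} + eps_t, the
one-step-ahead conditional mean is
  E[X_{t+1} | X_t, ...] = c + sum_i phi_i X_{t+1-i}.
Substitute known values:
  E[X_{t+1} | ...] = (-0.619) * (5)
                   = -3.0950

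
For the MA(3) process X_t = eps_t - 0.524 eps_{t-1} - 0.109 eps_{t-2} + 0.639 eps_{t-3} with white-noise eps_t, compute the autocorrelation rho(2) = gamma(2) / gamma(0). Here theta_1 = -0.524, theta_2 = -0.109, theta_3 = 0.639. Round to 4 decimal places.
\rho(2) = -0.2619

For an MA(q) process with theta_0 = 1, the autocovariance is
  gamma(k) = sigma^2 * sum_{i=0..q-k} theta_i * theta_{i+k},
and rho(k) = gamma(k) / gamma(0). Sigma^2 cancels.
  numerator   = (1)*(-0.109) + (-0.524)*(0.639) = -0.443836.
  denominator = (1)^2 + (-0.524)^2 + (-0.109)^2 + (0.639)^2 = 1.694778.
  rho(2) = -0.443836 / 1.694778 = -0.2619.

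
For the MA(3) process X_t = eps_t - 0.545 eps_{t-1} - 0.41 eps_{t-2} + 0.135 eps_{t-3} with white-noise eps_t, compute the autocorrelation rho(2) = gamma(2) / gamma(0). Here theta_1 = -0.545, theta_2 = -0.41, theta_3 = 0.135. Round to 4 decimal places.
\rho(2) = -0.3260

For an MA(q) process with theta_0 = 1, the autocovariance is
  gamma(k) = sigma^2 * sum_{i=0..q-k} theta_i * theta_{i+k},
and rho(k) = gamma(k) / gamma(0). Sigma^2 cancels.
  numerator   = (1)*(-0.41) + (-0.545)*(0.135) = -0.483575.
  denominator = (1)^2 + (-0.545)^2 + (-0.41)^2 + (0.135)^2 = 1.48335.
  rho(2) = -0.483575 / 1.48335 = -0.3260.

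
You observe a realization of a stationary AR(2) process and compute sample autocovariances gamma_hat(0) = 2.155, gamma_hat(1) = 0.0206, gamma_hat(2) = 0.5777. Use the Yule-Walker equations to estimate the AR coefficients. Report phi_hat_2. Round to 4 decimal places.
\hat\phi_{2} = 0.2680

The Yule-Walker equations for an AR(p) process read, in matrix form,
  Gamma_p phi = r_p,   with   (Gamma_p)_{ij} = gamma(|i - j|),
                       (r_p)_i = gamma(i),   i,j = 1..p.
Substitute the sample gammas (Toeplitz matrix and right-hand side of size 2):
  Gamma_p = [[2.155, 0.0206], [0.0206, 2.155]]
  r_p     = [0.0206, 0.5777]
Written out:
  2.155 phi_1 + 0.0206 phi_2 = 0.0206
  0.0206 phi_1 + 2.155 phi_2 = 0.5777
Solve by Cramer's rule:
  det = gamma(0)^2 - gamma(1)^2 = (2.155)^2 - (0.0206)^2 = 4.644025 - 0.00042436 = 4.64360064
  phi_hat_1 = [gamma(1) gamma(0) - gamma(1) gamma(2)] / det = [(0.0206)(2.155) - (0.0206)(0.5777)] / 4.64360064 = 0.03249238 / 4.64360064 = 0.007
  phi_hat_2 = [gamma(0) gamma(2) - gamma(1)^2] / det = [(2.155)(0.5777) - (0.0206)^2] / 4.64360064 = 1.24451914 / 4.64360064 = 0.268
So phi_hat = [0.0070, 0.2680].
Therefore phi_hat_2 = 0.2680.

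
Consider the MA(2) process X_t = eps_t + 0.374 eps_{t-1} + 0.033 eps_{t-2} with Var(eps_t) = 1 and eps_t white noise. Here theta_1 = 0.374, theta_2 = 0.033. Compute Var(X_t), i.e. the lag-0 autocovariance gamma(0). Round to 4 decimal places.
\gamma(0) = 1.1410

For an MA(q) process X_t = eps_t + sum_i theta_i eps_{t-i} with
Var(eps_t) = sigma^2, the variance is
  gamma(0) = sigma^2 * (1 + sum_i theta_i^2).
  sum_i theta_i^2 = (0.374)^2 + (0.033)^2 = 0.139876 + 0.001089 = 0.140965.
  gamma(0) = 1 * (1 + 0.140965) = 1 * 1.140965 = 1.140965, which rounds to 1.1410.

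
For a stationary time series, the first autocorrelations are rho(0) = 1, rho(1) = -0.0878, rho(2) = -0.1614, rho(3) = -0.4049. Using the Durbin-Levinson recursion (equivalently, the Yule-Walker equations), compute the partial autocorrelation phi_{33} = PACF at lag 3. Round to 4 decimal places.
\phi_{33} = -0.4530

The PACF at lag k is phi_{kk}, the last component of the solution
to the Yule-Walker system G_k phi = r_k where
  (G_k)_{ij} = rho(|i - j|), (r_k)_i = rho(i), i,j = 1..k.
Equivalently, Durbin-Levinson gives phi_{kk} iteratively:
  phi_{11} = rho(1)
  phi_{kk} = [rho(k) - sum_{j=1..k-1} phi_{k-1,j} rho(k-j)]
            / [1 - sum_{j=1..k-1} phi_{k-1,j} rho(j)],
  phi_{k,j} = phi_{k-1,j} - phi_{kk} phi_{k-1,k-j},  j = 1..k-1.
Step k = 1:
  phi_11 = rho(1) = -0.0878.
Step k = 2:
  phi_22 = [rho(2) - phi_11 rho(1)] / [1 - phi_11 rho(1)] = [-0.1614 - (-0.0878)(-0.0878)] / [1 - (-0.0878)(-0.0878)]
         = -0.16910884 / 0.99229116 = -0.170423.
  Update: phi_21 = phi_11 - phi_22 phi_11 = -0.0878 - (-0.170423)(-0.0878) = -0.102763.
Step k = 3:
  phi_33 = [rho(3) - phi_21 rho(2) - phi_22 rho(1)] / [1 - phi_21 rho(1) - phi_22 rho(2)]
    numerator   = -0.4049 - (-0.102763)(-0.1614) - (-0.170423)(-0.0878) = -0.43644907
    denominator = 1 - (-0.102763)(-0.0878) - (-0.170423)(-0.1614) = 0.96347119
  phi_33 = -0.43644907 / 0.96347119 = -0.453.
Therefore phi_{33} = -0.4530.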